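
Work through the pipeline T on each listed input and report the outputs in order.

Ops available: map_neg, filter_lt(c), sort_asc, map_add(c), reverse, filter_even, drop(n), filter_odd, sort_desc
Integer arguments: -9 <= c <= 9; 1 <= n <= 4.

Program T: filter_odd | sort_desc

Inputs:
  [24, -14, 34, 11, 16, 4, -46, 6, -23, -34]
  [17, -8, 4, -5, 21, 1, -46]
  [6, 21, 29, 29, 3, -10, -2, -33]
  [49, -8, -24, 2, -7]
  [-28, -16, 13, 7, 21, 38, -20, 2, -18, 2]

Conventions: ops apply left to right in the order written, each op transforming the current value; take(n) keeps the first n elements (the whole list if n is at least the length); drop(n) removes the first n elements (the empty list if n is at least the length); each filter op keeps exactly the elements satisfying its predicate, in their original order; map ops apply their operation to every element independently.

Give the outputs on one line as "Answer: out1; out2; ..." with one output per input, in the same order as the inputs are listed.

Execution, op by op:
  [24, -14, 34, 11, 16, 4, -46, 6, -23, -34] -> [11, -23] -> [11, -23]
  [17, -8, 4, -5, 21, 1, -46] -> [17, -5, 21, 1] -> [21, 17, 1, -5]
  [6, 21, 29, 29, 3, -10, -2, -33] -> [21, 29, 29, 3, -33] -> [29, 29, 21, 3, -33]
  [49, -8, -24, 2, -7] -> [49, -7] -> [49, -7]
  [-28, -16, 13, 7, 21, 38, -20, 2, -18, 2] -> [13, 7, 21] -> [21, 13, 7]

[11, -23]; [21, 17, 1, -5]; [29, 29, 21, 3, -33]; [49, -7]; [21, 13, 7]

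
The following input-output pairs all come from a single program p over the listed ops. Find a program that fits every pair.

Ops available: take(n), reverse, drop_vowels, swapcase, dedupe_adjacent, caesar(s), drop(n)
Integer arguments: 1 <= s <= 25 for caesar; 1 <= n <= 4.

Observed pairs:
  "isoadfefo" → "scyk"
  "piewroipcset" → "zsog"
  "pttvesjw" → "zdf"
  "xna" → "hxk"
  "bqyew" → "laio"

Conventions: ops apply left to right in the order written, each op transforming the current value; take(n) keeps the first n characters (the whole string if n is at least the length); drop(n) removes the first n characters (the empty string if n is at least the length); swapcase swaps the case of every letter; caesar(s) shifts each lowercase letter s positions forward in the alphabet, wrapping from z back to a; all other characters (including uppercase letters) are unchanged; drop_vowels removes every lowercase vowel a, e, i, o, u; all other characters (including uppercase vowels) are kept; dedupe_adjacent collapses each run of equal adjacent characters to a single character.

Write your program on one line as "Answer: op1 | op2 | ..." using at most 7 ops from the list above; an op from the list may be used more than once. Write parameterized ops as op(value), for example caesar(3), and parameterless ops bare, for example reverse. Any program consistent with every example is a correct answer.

caesar(14) | caesar(2) | caesar(13) | take(4) | caesar(7) | dedupe_adjacent

Check, running the answer program on each example:
  "isoadfefo" -> "wgcortstc" -> "yieqtvuve" -> "lvrdgihir" -> "lvrd" -> "scyk" -> "scyk"
  "piewroipcset" -> "dwskfcwdqgsh" -> "fyumheyfsiuj" -> "slhzurlsfvhw" -> "slhz" -> "zsog" -> "zsog"
  "pttvesjw" -> "dhhjsgxk" -> "fjjluizm" -> "swwyhvmz" -> "swwy" -> "zddf" -> "zdf"
  "xna" -> "lbo" -> "ndq" -> "aqd" -> "aqd" -> "hxk" -> "hxk"
  "bqyew" -> "pemsk" -> "rgoum" -> "etbhz" -> "etbh" -> "laio" -> "laio"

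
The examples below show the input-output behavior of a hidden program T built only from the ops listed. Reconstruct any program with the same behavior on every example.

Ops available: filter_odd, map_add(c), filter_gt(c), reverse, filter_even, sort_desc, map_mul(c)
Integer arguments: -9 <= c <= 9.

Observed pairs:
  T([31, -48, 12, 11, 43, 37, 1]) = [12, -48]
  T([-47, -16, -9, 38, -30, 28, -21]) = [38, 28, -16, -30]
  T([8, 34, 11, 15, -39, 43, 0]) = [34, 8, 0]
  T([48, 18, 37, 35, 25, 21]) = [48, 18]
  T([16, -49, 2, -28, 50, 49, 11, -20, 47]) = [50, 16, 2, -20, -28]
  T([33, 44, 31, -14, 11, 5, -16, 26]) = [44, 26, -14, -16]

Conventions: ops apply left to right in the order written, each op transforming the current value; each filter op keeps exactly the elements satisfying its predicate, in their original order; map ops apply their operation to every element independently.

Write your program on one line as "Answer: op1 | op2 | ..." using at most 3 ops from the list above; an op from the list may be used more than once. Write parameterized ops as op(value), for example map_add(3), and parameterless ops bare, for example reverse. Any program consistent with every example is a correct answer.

sort_desc | filter_even

Check, running the answer program on each example:
  [31, -48, 12, 11, 43, 37, 1] -> [43, 37, 31, 12, 11, 1, -48] -> [12, -48]
  [-47, -16, -9, 38, -30, 28, -21] -> [38, 28, -9, -16, -21, -30, -47] -> [38, 28, -16, -30]
  [8, 34, 11, 15, -39, 43, 0] -> [43, 34, 15, 11, 8, 0, -39] -> [34, 8, 0]
  [48, 18, 37, 35, 25, 21] -> [48, 37, 35, 25, 21, 18] -> [48, 18]
  [16, -49, 2, -28, 50, 49, 11, -20, 47] -> [50, 49, 47, 16, 11, 2, -20, -28, -49] -> [50, 16, 2, -20, -28]
  [33, 44, 31, -14, 11, 5, -16, 26] -> [44, 33, 31, 26, 11, 5, -14, -16] -> [44, 26, -14, -16]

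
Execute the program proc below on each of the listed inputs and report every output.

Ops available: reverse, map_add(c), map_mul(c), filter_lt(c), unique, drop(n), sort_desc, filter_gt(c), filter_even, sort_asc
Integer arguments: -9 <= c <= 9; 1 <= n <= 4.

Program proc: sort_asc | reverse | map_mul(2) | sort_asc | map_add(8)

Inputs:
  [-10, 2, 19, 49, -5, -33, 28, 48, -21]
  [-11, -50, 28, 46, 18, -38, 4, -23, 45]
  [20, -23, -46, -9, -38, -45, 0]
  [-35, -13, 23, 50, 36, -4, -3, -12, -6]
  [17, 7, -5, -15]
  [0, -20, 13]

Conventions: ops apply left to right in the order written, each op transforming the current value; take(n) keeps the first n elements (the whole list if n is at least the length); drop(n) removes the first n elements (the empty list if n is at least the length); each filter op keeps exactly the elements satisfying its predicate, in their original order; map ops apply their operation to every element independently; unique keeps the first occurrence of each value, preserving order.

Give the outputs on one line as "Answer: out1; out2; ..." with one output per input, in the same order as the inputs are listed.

[-58, -34, -12, -2, 12, 46, 64, 104, 106]; [-92, -68, -38, -14, 16, 44, 64, 98, 100]; [-84, -82, -68, -38, -10, 8, 48]; [-62, -18, -16, -4, 0, 2, 54, 80, 108]; [-22, -2, 22, 42]; [-32, 8, 34]

Execution, op by op:
  [-10, 2, 19, 49, -5, -33, 28, 48, -21] -> [-33, -21, -10, -5, 2, 19, 28, 48, 49] -> [49, 48, 28, 19, 2, -5, -10, -21, -33] -> [98, 96, 56, 38, 4, -10, -20, -42, -66] -> [-66, -42, -20, -10, 4, 38, 56, 96, 98] -> [-58, -34, -12, -2, 12, 46, 64, 104, 106]
  [-11, -50, 28, 46, 18, -38, 4, -23, 45] -> [-50, -38, -23, -11, 4, 18, 28, 45, 46] -> [46, 45, 28, 18, 4, -11, -23, -38, -50] -> [92, 90, 56, 36, 8, -22, -46, -76, -100] -> [-100, -76, -46, -22, 8, 36, 56, 90, 92] -> [-92, -68, -38, -14, 16, 44, 64, 98, 100]
  [20, -23, -46, -9, -38, -45, 0] -> [-46, -45, -38, -23, -9, 0, 20] -> [20, 0, -9, -23, -38, -45, -46] -> [40, 0, -18, -46, -76, -90, -92] -> [-92, -90, -76, -46, -18, 0, 40] -> [-84, -82, -68, -38, -10, 8, 48]
  [-35, -13, 23, 50, 36, -4, -3, -12, -6] -> [-35, -13, -12, -6, -4, -3, 23, 36, 50] -> [50, 36, 23, -3, -4, -6, -12, -13, -35] -> [100, 72, 46, -6, -8, -12, -24, -26, -70] -> [-70, -26, -24, -12, -8, -6, 46, 72, 100] -> [-62, -18, -16, -4, 0, 2, 54, 80, 108]
  [17, 7, -5, -15] -> [-15, -5, 7, 17] -> [17, 7, -5, -15] -> [34, 14, -10, -30] -> [-30, -10, 14, 34] -> [-22, -2, 22, 42]
  [0, -20, 13] -> [-20, 0, 13] -> [13, 0, -20] -> [26, 0, -40] -> [-40, 0, 26] -> [-32, 8, 34]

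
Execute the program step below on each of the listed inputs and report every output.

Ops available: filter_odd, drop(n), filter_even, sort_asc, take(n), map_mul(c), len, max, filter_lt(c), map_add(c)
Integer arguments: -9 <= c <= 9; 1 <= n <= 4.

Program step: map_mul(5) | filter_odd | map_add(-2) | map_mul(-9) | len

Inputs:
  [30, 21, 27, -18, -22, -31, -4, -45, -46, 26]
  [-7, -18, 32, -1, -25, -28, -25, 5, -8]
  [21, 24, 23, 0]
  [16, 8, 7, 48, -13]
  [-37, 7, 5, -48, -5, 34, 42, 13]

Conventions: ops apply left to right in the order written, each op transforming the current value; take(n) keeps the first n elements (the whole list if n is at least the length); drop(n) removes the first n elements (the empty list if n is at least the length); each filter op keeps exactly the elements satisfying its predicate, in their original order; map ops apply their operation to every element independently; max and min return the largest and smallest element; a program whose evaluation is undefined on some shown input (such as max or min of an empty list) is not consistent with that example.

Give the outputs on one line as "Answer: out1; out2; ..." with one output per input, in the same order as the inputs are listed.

Execution, op by op:
  [30, 21, 27, -18, -22, -31, -4, -45, -46, 26] -> [150, 105, 135, -90, -110, -155, -20, -225, -230, 130] -> [105, 135, -155, -225] -> [103, 133, -157, -227] -> [-927, -1197, 1413, 2043] -> 4
  [-7, -18, 32, -1, -25, -28, -25, 5, -8] -> [-35, -90, 160, -5, -125, -140, -125, 25, -40] -> [-35, -5, -125, -125, 25] -> [-37, -7, -127, -127, 23] -> [333, 63, 1143, 1143, -207] -> 5
  [21, 24, 23, 0] -> [105, 120, 115, 0] -> [105, 115] -> [103, 113] -> [-927, -1017] -> 2
  [16, 8, 7, 48, -13] -> [80, 40, 35, 240, -65] -> [35, -65] -> [33, -67] -> [-297, 603] -> 2
  [-37, 7, 5, -48, -5, 34, 42, 13] -> [-185, 35, 25, -240, -25, 170, 210, 65] -> [-185, 35, 25, -25, 65] -> [-187, 33, 23, -27, 63] -> [1683, -297, -207, 243, -567] -> 5

4; 5; 2; 2; 5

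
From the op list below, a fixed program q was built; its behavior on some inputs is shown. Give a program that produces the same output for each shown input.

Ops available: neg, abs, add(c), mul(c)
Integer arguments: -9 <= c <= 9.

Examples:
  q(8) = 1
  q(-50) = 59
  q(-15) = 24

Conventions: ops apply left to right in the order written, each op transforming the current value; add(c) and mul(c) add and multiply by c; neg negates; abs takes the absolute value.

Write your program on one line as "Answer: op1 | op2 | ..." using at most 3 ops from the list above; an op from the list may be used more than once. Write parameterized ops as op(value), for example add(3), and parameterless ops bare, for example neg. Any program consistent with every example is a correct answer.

add(-2) | add(-7) | abs

Check, running the answer program on each example:
  8 -> 6 -> -1 -> 1
  -50 -> -52 -> -59 -> 59
  -15 -> -17 -> -24 -> 24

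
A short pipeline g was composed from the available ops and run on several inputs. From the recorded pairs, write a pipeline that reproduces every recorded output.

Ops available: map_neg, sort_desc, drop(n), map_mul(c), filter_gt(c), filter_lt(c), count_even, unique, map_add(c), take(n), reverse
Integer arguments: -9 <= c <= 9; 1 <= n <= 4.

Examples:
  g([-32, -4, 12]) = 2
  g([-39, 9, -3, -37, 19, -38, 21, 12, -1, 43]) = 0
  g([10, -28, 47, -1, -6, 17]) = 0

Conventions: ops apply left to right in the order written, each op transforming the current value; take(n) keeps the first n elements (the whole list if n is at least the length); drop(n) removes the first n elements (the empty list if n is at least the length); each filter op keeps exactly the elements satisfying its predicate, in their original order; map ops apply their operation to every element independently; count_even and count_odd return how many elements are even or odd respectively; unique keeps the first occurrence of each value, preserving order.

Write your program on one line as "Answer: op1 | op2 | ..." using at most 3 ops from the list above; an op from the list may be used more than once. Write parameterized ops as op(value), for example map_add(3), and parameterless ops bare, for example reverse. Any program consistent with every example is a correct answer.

sort_desc | take(2) | count_even

Check, running the answer program on each example:
  [-32, -4, 12] -> [12, -4, -32] -> [12, -4] -> 2
  [-39, 9, -3, -37, 19, -38, 21, 12, -1, 43] -> [43, 21, 19, 12, 9, -1, -3, -37, -38, -39] -> [43, 21] -> 0
  [10, -28, 47, -1, -6, 17] -> [47, 17, 10, -1, -6, -28] -> [47, 17] -> 0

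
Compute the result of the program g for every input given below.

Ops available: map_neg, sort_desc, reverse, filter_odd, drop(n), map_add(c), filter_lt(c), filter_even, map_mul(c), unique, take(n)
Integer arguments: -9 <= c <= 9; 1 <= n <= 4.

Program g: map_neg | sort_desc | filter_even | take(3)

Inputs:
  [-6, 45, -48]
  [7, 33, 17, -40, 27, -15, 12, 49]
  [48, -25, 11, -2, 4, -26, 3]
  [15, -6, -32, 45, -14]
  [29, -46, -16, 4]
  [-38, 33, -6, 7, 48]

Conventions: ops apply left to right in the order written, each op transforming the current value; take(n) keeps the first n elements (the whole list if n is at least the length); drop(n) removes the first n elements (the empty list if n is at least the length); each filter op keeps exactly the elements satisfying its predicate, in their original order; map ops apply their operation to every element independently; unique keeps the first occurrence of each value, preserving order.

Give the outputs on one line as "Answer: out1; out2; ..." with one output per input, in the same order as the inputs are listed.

[48, 6]; [40, -12]; [26, 2, -4]; [32, 14, 6]; [46, 16, -4]; [38, 6, -48]

Execution, op by op:
  [-6, 45, -48] -> [6, -45, 48] -> [48, 6, -45] -> [48, 6] -> [48, 6]
  [7, 33, 17, -40, 27, -15, 12, 49] -> [-7, -33, -17, 40, -27, 15, -12, -49] -> [40, 15, -7, -12, -17, -27, -33, -49] -> [40, -12] -> [40, -12]
  [48, -25, 11, -2, 4, -26, 3] -> [-48, 25, -11, 2, -4, 26, -3] -> [26, 25, 2, -3, -4, -11, -48] -> [26, 2, -4, -48] -> [26, 2, -4]
  [15, -6, -32, 45, -14] -> [-15, 6, 32, -45, 14] -> [32, 14, 6, -15, -45] -> [32, 14, 6] -> [32, 14, 6]
  [29, -46, -16, 4] -> [-29, 46, 16, -4] -> [46, 16, -4, -29] -> [46, 16, -4] -> [46, 16, -4]
  [-38, 33, -6, 7, 48] -> [38, -33, 6, -7, -48] -> [38, 6, -7, -33, -48] -> [38, 6, -48] -> [38, 6, -48]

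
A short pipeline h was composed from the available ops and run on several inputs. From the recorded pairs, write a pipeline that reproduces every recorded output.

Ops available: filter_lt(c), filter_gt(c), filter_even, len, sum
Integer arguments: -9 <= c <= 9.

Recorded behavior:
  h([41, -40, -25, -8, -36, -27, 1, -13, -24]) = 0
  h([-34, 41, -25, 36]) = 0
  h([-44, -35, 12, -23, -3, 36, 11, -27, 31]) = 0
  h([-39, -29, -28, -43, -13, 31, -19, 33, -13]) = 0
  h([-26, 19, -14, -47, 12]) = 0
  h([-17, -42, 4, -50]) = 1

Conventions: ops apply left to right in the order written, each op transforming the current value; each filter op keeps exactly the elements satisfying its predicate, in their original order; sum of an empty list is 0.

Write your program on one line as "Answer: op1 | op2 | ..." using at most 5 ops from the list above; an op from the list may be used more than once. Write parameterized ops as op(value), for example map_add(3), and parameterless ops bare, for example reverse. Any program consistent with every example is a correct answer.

filter_lt(9) | filter_even | filter_gt(1) | len

Check, running the answer program on each example:
  [41, -40, -25, -8, -36, -27, 1, -13, -24] -> [-40, -25, -8, -36, -27, 1, -13, -24] -> [-40, -8, -36, -24] -> [] -> 0
  [-34, 41, -25, 36] -> [-34, -25] -> [-34] -> [] -> 0
  [-44, -35, 12, -23, -3, 36, 11, -27, 31] -> [-44, -35, -23, -3, -27] -> [-44] -> [] -> 0
  [-39, -29, -28, -43, -13, 31, -19, 33, -13] -> [-39, -29, -28, -43, -13, -19, -13] -> [-28] -> [] -> 0
  [-26, 19, -14, -47, 12] -> [-26, -14, -47] -> [-26, -14] -> [] -> 0
  [-17, -42, 4, -50] -> [-17, -42, 4, -50] -> [-42, 4, -50] -> [4] -> 1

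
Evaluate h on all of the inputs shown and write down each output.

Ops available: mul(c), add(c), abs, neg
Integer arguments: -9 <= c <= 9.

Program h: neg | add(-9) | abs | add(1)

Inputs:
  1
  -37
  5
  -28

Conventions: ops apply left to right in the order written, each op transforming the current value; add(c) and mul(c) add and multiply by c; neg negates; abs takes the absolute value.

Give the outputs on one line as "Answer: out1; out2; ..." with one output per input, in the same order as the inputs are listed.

11; 29; 15; 20

Execution, op by op:
  1 -> -1 -> -10 -> 10 -> 11
  -37 -> 37 -> 28 -> 28 -> 29
  5 -> -5 -> -14 -> 14 -> 15
  -28 -> 28 -> 19 -> 19 -> 20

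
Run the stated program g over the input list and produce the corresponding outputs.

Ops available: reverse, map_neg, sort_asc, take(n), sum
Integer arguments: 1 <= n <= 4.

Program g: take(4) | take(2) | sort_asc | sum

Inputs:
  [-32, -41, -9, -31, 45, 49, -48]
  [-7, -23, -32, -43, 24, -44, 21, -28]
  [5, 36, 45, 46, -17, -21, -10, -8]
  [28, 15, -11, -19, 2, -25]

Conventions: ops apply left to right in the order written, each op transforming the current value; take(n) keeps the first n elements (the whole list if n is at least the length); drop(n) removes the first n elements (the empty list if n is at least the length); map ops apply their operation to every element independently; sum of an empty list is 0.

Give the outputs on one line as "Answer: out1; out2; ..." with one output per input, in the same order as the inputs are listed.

Execution, op by op:
  [-32, -41, -9, -31, 45, 49, -48] -> [-32, -41, -9, -31] -> [-32, -41] -> [-41, -32] -> -73
  [-7, -23, -32, -43, 24, -44, 21, -28] -> [-7, -23, -32, -43] -> [-7, -23] -> [-23, -7] -> -30
  [5, 36, 45, 46, -17, -21, -10, -8] -> [5, 36, 45, 46] -> [5, 36] -> [5, 36] -> 41
  [28, 15, -11, -19, 2, -25] -> [28, 15, -11, -19] -> [28, 15] -> [15, 28] -> 43

-73; -30; 41; 43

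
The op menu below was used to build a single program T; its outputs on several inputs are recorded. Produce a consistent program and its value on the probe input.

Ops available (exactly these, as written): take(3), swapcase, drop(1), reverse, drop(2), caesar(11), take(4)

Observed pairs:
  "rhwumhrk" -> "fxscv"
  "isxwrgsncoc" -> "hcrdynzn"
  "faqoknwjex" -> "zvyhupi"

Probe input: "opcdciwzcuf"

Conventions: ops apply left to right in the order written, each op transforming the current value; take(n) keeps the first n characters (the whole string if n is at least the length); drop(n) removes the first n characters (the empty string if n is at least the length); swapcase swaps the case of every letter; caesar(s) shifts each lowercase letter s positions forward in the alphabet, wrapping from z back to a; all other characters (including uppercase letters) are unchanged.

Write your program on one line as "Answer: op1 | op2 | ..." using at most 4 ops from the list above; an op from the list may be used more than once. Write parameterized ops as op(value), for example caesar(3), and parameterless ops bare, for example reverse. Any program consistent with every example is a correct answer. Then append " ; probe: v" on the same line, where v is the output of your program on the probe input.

drop(1) | drop(2) | caesar(11) ; probe: "onthknfq"

Check, running the answer program on each example:
  "rhwumhrk" -> "hwumhrk" -> "umhrk" -> "fxscv"
  "isxwrgsncoc" -> "sxwrgsncoc" -> "wrgsncoc" -> "hcrdynzn"
  "faqoknwjex" -> "aqoknwjex" -> "oknwjex" -> "zvyhupi"
  probe: "opcdciwzcuf" -> "pcdciwzcuf" -> "dciwzcuf" -> "onthknfq"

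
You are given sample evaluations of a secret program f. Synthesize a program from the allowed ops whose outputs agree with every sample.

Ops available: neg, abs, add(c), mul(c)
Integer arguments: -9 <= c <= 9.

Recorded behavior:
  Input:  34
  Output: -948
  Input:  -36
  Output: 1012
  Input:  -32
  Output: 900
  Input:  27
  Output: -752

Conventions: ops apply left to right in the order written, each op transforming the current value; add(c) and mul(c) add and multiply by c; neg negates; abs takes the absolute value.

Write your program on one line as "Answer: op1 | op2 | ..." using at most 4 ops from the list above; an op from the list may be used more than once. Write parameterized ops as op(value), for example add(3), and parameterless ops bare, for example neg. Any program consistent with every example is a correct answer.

neg | mul(4) | mul(7) | add(4)

Check, running the answer program on each example:
  34 -> -34 -> -136 -> -952 -> -948
  -36 -> 36 -> 144 -> 1008 -> 1012
  -32 -> 32 -> 128 -> 896 -> 900
  27 -> -27 -> -108 -> -756 -> -752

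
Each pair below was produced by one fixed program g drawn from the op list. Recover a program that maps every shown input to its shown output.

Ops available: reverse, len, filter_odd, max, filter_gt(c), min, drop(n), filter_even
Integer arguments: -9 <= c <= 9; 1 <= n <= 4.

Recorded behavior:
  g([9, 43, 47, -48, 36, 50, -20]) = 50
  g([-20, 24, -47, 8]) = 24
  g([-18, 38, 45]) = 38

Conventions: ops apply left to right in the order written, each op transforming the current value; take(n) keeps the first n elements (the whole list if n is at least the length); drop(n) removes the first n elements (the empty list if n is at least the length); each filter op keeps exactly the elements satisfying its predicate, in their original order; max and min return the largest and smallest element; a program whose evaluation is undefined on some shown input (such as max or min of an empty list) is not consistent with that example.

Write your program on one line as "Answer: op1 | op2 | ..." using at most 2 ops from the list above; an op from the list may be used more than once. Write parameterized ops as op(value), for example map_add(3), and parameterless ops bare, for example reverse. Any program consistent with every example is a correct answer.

filter_even | max

Check, running the answer program on each example:
  [9, 43, 47, -48, 36, 50, -20] -> [-48, 36, 50, -20] -> 50
  [-20, 24, -47, 8] -> [-20, 24, 8] -> 24
  [-18, 38, 45] -> [-18, 38] -> 38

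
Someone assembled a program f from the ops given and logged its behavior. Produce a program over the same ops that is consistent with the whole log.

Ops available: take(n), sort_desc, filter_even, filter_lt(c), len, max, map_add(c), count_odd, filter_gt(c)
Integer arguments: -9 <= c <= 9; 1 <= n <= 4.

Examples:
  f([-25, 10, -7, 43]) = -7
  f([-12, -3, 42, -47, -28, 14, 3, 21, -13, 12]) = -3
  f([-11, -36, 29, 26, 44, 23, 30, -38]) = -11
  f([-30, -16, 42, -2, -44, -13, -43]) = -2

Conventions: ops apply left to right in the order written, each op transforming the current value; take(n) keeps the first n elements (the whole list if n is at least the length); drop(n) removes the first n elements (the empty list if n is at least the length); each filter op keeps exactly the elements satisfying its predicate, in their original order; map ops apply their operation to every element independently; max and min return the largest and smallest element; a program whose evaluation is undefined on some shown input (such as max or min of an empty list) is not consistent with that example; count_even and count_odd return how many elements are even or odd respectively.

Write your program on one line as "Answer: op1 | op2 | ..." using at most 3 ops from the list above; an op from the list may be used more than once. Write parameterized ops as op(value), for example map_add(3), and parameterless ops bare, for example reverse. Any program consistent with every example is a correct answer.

filter_lt(7) | take(4) | max

Check, running the answer program on each example:
  [-25, 10, -7, 43] -> [-25, -7] -> [-25, -7] -> -7
  [-12, -3, 42, -47, -28, 14, 3, 21, -13, 12] -> [-12, -3, -47, -28, 3, -13] -> [-12, -3, -47, -28] -> -3
  [-11, -36, 29, 26, 44, 23, 30, -38] -> [-11, -36, -38] -> [-11, -36, -38] -> -11
  [-30, -16, 42, -2, -44, -13, -43] -> [-30, -16, -2, -44, -13, -43] -> [-30, -16, -2, -44] -> -2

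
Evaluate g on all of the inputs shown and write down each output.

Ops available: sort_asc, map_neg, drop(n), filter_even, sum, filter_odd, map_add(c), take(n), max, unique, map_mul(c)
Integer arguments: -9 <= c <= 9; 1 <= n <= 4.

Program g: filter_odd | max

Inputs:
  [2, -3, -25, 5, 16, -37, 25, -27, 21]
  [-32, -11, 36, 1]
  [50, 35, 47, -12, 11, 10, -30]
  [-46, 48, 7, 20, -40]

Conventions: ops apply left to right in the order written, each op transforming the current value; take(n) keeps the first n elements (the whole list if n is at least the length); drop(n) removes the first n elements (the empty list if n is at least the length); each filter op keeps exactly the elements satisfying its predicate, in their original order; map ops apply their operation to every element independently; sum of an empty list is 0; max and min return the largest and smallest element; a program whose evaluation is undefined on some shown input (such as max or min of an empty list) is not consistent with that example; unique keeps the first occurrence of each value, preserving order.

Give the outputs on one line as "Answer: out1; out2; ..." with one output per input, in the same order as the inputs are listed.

25; 1; 47; 7

Execution, op by op:
  [2, -3, -25, 5, 16, -37, 25, -27, 21] -> [-3, -25, 5, -37, 25, -27, 21] -> 25
  [-32, -11, 36, 1] -> [-11, 1] -> 1
  [50, 35, 47, -12, 11, 10, -30] -> [35, 47, 11] -> 47
  [-46, 48, 7, 20, -40] -> [7] -> 7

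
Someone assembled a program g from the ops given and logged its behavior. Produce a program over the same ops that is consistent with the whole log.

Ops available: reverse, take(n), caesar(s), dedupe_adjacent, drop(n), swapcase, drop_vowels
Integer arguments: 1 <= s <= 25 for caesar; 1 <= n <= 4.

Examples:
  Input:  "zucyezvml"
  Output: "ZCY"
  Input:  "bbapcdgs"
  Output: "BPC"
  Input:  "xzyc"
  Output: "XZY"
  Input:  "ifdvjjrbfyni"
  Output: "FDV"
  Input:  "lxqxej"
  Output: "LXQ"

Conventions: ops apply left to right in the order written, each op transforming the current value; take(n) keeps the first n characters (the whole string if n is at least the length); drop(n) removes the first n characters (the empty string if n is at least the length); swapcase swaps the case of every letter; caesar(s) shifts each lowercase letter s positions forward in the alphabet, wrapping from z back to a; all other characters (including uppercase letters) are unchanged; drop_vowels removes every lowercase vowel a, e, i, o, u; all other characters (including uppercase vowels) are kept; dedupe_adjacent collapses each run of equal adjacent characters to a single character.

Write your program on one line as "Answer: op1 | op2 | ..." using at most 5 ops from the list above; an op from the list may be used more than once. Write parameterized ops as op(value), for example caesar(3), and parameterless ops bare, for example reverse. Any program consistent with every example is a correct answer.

dedupe_adjacent | drop_vowels | swapcase | take(3)

Check, running the answer program on each example:
  "zucyezvml" -> "zucyezvml" -> "zcyzvml" -> "ZCYZVML" -> "ZCY"
  "bbapcdgs" -> "bapcdgs" -> "bpcdgs" -> "BPCDGS" -> "BPC"
  "xzyc" -> "xzyc" -> "xzyc" -> "XZYC" -> "XZY"
  "ifdvjjrbfyni" -> "ifdvjrbfyni" -> "fdvjrbfyn" -> "FDVJRBFYN" -> "FDV"
  "lxqxej" -> "lxqxej" -> "lxqxj" -> "LXQXJ" -> "LXQ"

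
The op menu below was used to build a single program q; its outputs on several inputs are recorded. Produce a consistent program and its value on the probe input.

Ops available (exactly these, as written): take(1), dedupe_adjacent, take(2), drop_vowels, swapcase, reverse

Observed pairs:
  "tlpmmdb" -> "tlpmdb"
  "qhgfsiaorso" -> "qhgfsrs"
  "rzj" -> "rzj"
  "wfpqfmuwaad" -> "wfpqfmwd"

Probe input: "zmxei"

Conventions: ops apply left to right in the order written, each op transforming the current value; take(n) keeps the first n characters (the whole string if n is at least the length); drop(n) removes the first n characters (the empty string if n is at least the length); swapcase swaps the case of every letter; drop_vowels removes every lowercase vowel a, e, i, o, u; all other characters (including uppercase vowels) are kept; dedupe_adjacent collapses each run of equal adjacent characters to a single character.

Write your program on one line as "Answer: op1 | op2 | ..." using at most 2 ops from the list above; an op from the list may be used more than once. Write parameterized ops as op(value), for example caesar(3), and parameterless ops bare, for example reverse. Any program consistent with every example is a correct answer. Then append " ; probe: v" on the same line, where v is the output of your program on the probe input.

dedupe_adjacent | drop_vowels ; probe: "zmx"

Check, running the answer program on each example:
  "tlpmmdb" -> "tlpmdb" -> "tlpmdb"
  "qhgfsiaorso" -> "qhgfsiaorso" -> "qhgfsrs"
  "rzj" -> "rzj" -> "rzj"
  "wfpqfmuwaad" -> "wfpqfmuwad" -> "wfpqfmwd"
  probe: "zmxei" -> "zmxei" -> "zmx"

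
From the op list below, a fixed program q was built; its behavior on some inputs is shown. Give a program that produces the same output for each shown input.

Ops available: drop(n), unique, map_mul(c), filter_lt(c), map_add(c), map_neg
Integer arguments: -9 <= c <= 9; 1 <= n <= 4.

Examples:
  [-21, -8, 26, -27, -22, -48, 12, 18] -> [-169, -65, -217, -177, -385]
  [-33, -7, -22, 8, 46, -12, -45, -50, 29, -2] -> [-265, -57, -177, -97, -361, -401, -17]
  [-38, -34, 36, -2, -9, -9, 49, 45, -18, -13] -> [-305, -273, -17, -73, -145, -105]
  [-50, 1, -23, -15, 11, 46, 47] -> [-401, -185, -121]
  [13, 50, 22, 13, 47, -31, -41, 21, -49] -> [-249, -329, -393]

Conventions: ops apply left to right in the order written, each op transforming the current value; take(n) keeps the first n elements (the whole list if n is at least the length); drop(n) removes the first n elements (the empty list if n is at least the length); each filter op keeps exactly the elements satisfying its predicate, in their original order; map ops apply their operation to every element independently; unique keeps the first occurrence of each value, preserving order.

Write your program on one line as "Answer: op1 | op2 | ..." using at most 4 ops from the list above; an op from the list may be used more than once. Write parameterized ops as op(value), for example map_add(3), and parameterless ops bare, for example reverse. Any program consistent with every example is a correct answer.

unique | map_mul(8) | filter_lt(-7) | map_add(-1)

Check, running the answer program on each example:
  [-21, -8, 26, -27, -22, -48, 12, 18] -> [-21, -8, 26, -27, -22, -48, 12, 18] -> [-168, -64, 208, -216, -176, -384, 96, 144] -> [-168, -64, -216, -176, -384] -> [-169, -65, -217, -177, -385]
  [-33, -7, -22, 8, 46, -12, -45, -50, 29, -2] -> [-33, -7, -22, 8, 46, -12, -45, -50, 29, -2] -> [-264, -56, -176, 64, 368, -96, -360, -400, 232, -16] -> [-264, -56, -176, -96, -360, -400, -16] -> [-265, -57, -177, -97, -361, -401, -17]
  [-38, -34, 36, -2, -9, -9, 49, 45, -18, -13] -> [-38, -34, 36, -2, -9, 49, 45, -18, -13] -> [-304, -272, 288, -16, -72, 392, 360, -144, -104] -> [-304, -272, -16, -72, -144, -104] -> [-305, -273, -17, -73, -145, -105]
  [-50, 1, -23, -15, 11, 46, 47] -> [-50, 1, -23, -15, 11, 46, 47] -> [-400, 8, -184, -120, 88, 368, 376] -> [-400, -184, -120] -> [-401, -185, -121]
  [13, 50, 22, 13, 47, -31, -41, 21, -49] -> [13, 50, 22, 47, -31, -41, 21, -49] -> [104, 400, 176, 376, -248, -328, 168, -392] -> [-248, -328, -392] -> [-249, -329, -393]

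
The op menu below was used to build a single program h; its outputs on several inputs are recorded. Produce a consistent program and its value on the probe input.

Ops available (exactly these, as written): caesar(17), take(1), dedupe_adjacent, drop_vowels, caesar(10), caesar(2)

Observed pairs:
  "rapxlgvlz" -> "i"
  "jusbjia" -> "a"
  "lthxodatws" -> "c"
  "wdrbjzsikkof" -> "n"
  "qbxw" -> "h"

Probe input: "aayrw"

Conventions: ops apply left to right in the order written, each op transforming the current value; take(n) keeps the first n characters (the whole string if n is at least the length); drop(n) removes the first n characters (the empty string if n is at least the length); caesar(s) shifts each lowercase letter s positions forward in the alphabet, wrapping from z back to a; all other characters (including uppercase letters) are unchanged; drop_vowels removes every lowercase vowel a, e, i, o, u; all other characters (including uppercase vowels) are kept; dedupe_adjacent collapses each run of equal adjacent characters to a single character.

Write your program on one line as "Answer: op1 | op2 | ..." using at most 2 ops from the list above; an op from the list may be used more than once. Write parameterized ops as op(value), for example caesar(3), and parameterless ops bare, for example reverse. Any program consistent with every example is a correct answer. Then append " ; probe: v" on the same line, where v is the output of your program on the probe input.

caesar(17) | take(1) ; probe: "r"

Check, running the answer program on each example:
  "rapxlgvlz" -> "irgocxmcq" -> "i"
  "jusbjia" -> "aljsazr" -> "a"
  "lthxodatws" -> "ckyofurknj" -> "c"
  "wdrbjzsikkof" -> "nuisaqjzbbfw" -> "n"
  "qbxw" -> "hson" -> "h"
  probe: "aayrw" -> "rrpin" -> "r"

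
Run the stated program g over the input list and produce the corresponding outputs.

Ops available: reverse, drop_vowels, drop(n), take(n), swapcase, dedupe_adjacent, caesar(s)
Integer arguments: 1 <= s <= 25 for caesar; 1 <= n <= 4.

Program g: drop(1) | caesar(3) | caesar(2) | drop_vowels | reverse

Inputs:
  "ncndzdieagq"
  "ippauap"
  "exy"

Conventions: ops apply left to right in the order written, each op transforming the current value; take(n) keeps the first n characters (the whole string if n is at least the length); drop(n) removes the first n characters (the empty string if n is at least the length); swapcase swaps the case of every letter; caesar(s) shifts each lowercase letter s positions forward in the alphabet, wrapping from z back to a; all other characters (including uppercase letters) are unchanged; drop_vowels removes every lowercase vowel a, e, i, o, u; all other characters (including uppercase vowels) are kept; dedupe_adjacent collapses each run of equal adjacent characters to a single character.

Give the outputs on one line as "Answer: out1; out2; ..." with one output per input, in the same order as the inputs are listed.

"vlfjnsh"; "fzf"; "dc"

Execution, op by op:
  "ncndzdieagq" -> "cndzdieagq" -> "fqgcglhdjt" -> "hsieinjflv" -> "hsnjflv" -> "vlfjnsh"
  "ippauap" -> "ppauap" -> "ssdxds" -> "uufzfu" -> "fzf" -> "fzf"
  "exy" -> "xy" -> "ab" -> "cd" -> "cd" -> "dc"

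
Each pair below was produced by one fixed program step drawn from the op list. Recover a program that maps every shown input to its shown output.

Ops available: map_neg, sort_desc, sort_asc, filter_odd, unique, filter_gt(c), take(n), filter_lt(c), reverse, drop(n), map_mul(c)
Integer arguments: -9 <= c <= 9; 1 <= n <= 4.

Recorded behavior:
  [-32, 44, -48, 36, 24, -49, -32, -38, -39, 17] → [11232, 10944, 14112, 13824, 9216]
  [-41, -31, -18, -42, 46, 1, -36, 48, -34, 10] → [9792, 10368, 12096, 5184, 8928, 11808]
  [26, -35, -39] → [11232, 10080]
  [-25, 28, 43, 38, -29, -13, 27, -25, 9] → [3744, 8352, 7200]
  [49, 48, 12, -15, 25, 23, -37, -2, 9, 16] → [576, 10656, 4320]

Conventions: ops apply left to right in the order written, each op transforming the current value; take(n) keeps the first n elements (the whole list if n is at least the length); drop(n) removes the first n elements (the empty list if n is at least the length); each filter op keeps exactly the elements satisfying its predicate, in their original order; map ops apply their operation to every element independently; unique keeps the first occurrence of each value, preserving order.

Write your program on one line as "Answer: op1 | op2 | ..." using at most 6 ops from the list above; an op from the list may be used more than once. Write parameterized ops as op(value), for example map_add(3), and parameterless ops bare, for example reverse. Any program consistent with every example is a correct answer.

unique | map_mul(-6) | reverse | map_mul(-6) | filter_lt(-1) | map_mul(-8)

Check, running the answer program on each example:
  [-32, 44, -48, 36, 24, -49, -32, -38, -39, 17] -> [-32, 44, -48, 36, 24, -49, -38, -39, 17] -> [192, -264, 288, -216, -144, 294, 228, 234, -102] -> [-102, 234, 228, 294, -144, -216, 288, -264, 192] -> [612, -1404, -1368, -1764, 864, 1296, -1728, 1584, -1152] -> [-1404, -1368, -1764, -1728, -1152] -> [11232, 10944, 14112, 13824, 9216]
  [-41, -31, -18, -42, 46, 1, -36, 48, -34, 10] -> [-41, -31, -18, -42, 46, 1, -36, 48, -34, 10] -> [246, 186, 108, 252, -276, -6, 216, -288, 204, -60] -> [-60, 204, -288, 216, -6, -276, 252, 108, 186, 246] -> [360, -1224, 1728, -1296, 36, 1656, -1512, -648, -1116, -1476] -> [-1224, -1296, -1512, -648, -1116, -1476] -> [9792, 10368, 12096, 5184, 8928, 11808]
  [26, -35, -39] -> [26, -35, -39] -> [-156, 210, 234] -> [234, 210, -156] -> [-1404, -1260, 936] -> [-1404, -1260] -> [11232, 10080]
  [-25, 28, 43, 38, -29, -13, 27, -25, 9] -> [-25, 28, 43, 38, -29, -13, 27, 9] -> [150, -168, -258, -228, 174, 78, -162, -54] -> [-54, -162, 78, 174, -228, -258, -168, 150] -> [324, 972, -468, -1044, 1368, 1548, 1008, -900] -> [-468, -1044, -900] -> [3744, 8352, 7200]
  [49, 48, 12, -15, 25, 23, -37, -2, 9, 16] -> [49, 48, 12, -15, 25, 23, -37, -2, 9, 16] -> [-294, -288, -72, 90, -150, -138, 222, 12, -54, -96] -> [-96, -54, 12, 222, -138, -150, 90, -72, -288, -294] -> [576, 324, -72, -1332, 828, 900, -540, 432, 1728, 1764] -> [-72, -1332, -540] -> [576, 10656, 4320]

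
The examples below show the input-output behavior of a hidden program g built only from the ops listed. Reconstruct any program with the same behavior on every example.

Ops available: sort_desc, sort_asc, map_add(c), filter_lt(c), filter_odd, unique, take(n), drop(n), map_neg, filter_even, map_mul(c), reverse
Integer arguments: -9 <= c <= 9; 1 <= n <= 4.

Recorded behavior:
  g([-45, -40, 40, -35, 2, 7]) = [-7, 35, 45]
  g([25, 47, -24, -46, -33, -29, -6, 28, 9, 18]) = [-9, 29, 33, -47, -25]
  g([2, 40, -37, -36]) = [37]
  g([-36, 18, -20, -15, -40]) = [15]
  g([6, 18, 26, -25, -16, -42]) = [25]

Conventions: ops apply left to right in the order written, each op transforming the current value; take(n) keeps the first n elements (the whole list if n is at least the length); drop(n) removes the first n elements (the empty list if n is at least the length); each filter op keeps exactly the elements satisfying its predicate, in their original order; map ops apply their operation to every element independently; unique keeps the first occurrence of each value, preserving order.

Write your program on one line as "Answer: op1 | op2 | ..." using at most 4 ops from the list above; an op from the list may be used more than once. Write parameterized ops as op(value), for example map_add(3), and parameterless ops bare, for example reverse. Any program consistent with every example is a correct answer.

map_neg | reverse | filter_odd

Check, running the answer program on each example:
  [-45, -40, 40, -35, 2, 7] -> [45, 40, -40, 35, -2, -7] -> [-7, -2, 35, -40, 40, 45] -> [-7, 35, 45]
  [25, 47, -24, -46, -33, -29, -6, 28, 9, 18] -> [-25, -47, 24, 46, 33, 29, 6, -28, -9, -18] -> [-18, -9, -28, 6, 29, 33, 46, 24, -47, -25] -> [-9, 29, 33, -47, -25]
  [2, 40, -37, -36] -> [-2, -40, 37, 36] -> [36, 37, -40, -2] -> [37]
  [-36, 18, -20, -15, -40] -> [36, -18, 20, 15, 40] -> [40, 15, 20, -18, 36] -> [15]
  [6, 18, 26, -25, -16, -42] -> [-6, -18, -26, 25, 16, 42] -> [42, 16, 25, -26, -18, -6] -> [25]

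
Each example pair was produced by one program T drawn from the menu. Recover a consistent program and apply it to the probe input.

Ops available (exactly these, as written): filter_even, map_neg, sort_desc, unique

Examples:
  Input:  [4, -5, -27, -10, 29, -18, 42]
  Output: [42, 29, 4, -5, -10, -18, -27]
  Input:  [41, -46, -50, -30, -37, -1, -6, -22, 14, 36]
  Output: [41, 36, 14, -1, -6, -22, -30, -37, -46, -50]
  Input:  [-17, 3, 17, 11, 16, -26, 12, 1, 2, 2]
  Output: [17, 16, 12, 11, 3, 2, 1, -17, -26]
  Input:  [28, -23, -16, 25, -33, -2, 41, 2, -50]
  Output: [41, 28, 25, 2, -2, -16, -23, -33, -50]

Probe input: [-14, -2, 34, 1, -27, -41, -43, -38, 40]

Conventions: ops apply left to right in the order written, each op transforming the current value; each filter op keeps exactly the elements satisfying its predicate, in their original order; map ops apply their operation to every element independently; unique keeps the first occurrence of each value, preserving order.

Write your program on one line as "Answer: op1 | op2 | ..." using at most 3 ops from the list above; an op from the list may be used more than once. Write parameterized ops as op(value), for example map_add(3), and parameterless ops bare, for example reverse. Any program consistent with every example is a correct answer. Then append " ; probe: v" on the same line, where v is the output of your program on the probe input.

unique | sort_desc ; probe: [40, 34, 1, -2, -14, -27, -38, -41, -43]

Check, running the answer program on each example:
  [4, -5, -27, -10, 29, -18, 42] -> [4, -5, -27, -10, 29, -18, 42] -> [42, 29, 4, -5, -10, -18, -27]
  [41, -46, -50, -30, -37, -1, -6, -22, 14, 36] -> [41, -46, -50, -30, -37, -1, -6, -22, 14, 36] -> [41, 36, 14, -1, -6, -22, -30, -37, -46, -50]
  [-17, 3, 17, 11, 16, -26, 12, 1, 2, 2] -> [-17, 3, 17, 11, 16, -26, 12, 1, 2] -> [17, 16, 12, 11, 3, 2, 1, -17, -26]
  [28, -23, -16, 25, -33, -2, 41, 2, -50] -> [28, -23, -16, 25, -33, -2, 41, 2, -50] -> [41, 28, 25, 2, -2, -16, -23, -33, -50]
  probe: [-14, -2, 34, 1, -27, -41, -43, -38, 40] -> [-14, -2, 34, 1, -27, -41, -43, -38, 40] -> [40, 34, 1, -2, -14, -27, -38, -41, -43]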